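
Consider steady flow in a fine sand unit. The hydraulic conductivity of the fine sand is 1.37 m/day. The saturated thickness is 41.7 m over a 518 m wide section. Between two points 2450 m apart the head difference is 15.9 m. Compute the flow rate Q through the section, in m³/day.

192

Cross-sectional area A = 518 × 41.7 = 21601 m².
Hydraulic gradient i = Δh / L = 15.9 / 2450 = 0.006490.
Darcy's law: Q = K · A · i = 1.370 × 21601 × 0.006490 = 192.1 m³/day.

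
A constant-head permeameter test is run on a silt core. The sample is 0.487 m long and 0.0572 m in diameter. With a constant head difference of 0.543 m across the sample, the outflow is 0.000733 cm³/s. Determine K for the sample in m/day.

0.0221

Cross-sectional area A = π·(d/2)² = π × (0.0572/2)² = 0.002570 m².
Convert discharge: 0.000733 cm³/s = 7.330e-10 m³/s.
Darcy's law rearranged: K = Q·L / (A·Δh) = 7.330e-10 × 0.487 / (0.002570 × 0.543) = 2.558e-07 m/s = 0.02210 m/day.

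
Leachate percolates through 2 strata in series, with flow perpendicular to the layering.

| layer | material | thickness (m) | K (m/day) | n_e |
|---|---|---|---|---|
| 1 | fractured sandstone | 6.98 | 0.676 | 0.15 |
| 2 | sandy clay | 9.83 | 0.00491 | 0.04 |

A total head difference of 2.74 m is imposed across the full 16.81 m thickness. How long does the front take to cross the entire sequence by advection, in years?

With flow normal to the layers, continuity requires the same specific discharge q through every layer.
Σ(b_i/K_i) = 6.98/0.676 + 9.83/0.00491 = 2012 d.
q = Δh / Σ(b_i/K_i) = 2.74 / 2012 = 0.001362 m/day.
In each layer the seepage velocity is v_i = q/n_i, so the layer transit time is t_i = b_i·n_i / q:
  layer 1 (fractured sandstone): t_1 = 6.98 × 0.15 / 0.001362 = 769.0 d
  layer 2 (sandy clay): t_2 = 9.83 × 0.04 / 0.001362 = 288.8 d
Total t = Σ t_i = 1058 days = 2.896 years.

2.90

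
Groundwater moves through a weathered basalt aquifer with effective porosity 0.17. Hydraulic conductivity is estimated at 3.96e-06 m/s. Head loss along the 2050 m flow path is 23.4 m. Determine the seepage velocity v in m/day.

0.0230

Convert K: 3.96e-06 m/s × 86400 = 0.3421 m/day.
Hydraulic gradient i = Δh / L = 23.4 / 2050 = 0.01141.
Darcy flux q = K · i = 0.3421 × 0.01141 = 0.003905 m/day.
Seepage velocity v = q / n_e = 0.003905 / 0.17 = 0.02297 m/day.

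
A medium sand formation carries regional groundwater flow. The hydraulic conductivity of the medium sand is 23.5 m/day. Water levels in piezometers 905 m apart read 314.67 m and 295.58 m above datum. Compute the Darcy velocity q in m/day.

0.496

Hydraulic gradient i = (314.67 − 295.58) / 905 = 19.09 / 905 = 0.02109.
Specific discharge q = K · i = 23.50 × 0.02109 = 0.4957 m/day.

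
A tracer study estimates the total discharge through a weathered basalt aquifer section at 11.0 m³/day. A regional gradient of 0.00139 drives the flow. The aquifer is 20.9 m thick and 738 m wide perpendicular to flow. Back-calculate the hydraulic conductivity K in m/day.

Cross-sectional area A = 738 × 20.9 = 15424 m².
Hydraulic gradient i = 0.00139.
From Q = K·A·i, K = Q / (A·i) = 11.0 / (15424 × 0.001390) = 0.5131 m/day.

0.513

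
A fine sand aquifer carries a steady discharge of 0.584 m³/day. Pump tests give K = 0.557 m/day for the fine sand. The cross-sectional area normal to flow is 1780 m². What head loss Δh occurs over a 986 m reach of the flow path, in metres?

0.581

From Q = K·A·i, i = Q / (K·A) = 0.584 / (0.5570 × 1780) = 0.0005890.
Head loss Δh = i · L = 0.0005890 × 986 = 0.5808 m.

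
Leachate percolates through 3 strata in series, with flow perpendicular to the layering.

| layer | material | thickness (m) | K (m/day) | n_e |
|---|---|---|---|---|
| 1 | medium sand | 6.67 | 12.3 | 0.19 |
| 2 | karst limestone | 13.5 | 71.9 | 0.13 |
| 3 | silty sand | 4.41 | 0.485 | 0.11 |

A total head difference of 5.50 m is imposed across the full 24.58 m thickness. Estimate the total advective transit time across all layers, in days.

With flow normal to the layers, continuity requires the same specific discharge q through every layer.
Σ(b_i/K_i) = 6.67/12.3 + 13.5/71.9 + 4.41/0.485 = 9.823 d.
q = Δh / Σ(b_i/K_i) = 5.50 / 9.823 = 0.5599 m/day.
In each layer the seepage velocity is v_i = q/n_i, so the layer transit time is t_i = b_i·n_i / q:
  layer 1 (medium sand): t_1 = 6.67 × 0.19 / 0.5599 = 2.263 d
  layer 2 (karst limestone): t_2 = 13.5 × 0.13 / 0.5599 = 3.134 d
  layer 3 (silty sand): t_3 = 4.41 × 0.11 / 0.5599 = 0.8664 d
Total t = Σ t_i = 6.264 days.

6.26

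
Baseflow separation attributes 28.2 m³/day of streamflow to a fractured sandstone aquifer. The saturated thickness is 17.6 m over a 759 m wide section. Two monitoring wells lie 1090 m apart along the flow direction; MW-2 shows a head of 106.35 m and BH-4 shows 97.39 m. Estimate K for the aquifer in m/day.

0.257

Cross-sectional area A = 759 × 17.6 = 13358 m².
Hydraulic gradient i = (106.35 − 97.39) / 1090 = 8.96 / 1090 = 0.008220.
From Q = K·A·i, K = Q / (A·i) = 28.2 / (13358 × 0.008220) = 0.2568 m/day.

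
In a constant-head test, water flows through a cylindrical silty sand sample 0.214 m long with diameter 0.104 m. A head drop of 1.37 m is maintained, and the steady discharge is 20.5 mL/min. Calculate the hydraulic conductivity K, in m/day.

0.543

Cross-sectional area A = π·(d/2)² = π × (0.104/2)² = 0.008495 m².
Convert discharge: 20.5 mL/min = 3.417e-07 m³/s.
Darcy's law rearranged: K = Q·L / (A·Δh) = 3.417e-07 × 0.214 / (0.008495 × 1.37) = 6.283e-06 m/s = 0.5428 m/day.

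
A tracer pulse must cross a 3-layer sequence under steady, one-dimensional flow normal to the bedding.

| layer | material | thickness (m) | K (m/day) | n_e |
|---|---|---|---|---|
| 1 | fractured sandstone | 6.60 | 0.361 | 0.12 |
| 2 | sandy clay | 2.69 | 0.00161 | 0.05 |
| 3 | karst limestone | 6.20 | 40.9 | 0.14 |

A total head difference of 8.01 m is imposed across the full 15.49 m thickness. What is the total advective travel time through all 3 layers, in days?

With flow normal to the layers, continuity requires the same specific discharge q through every layer.
Σ(b_i/K_i) = 6.60/0.361 + 2.69/0.00161 + 6.20/40.9 = 1689 d.
q = Δh / Σ(b_i/K_i) = 8.01 / 1689 = 0.004742 m/day.
In each layer the seepage velocity is v_i = q/n_i, so the layer transit time is t_i = b_i·n_i / q:
  layer 1 (fractured sandstone): t_1 = 6.60 × 0.12 / 0.004742 = 167.0 d
  layer 2 (sandy clay): t_2 = 2.69 × 0.05 / 0.004742 = 28.36 d
  layer 3 (karst limestone): t_3 = 6.20 × 0.14 / 0.004742 = 183.1 d
Total t = Σ t_i = 378.4 days.

378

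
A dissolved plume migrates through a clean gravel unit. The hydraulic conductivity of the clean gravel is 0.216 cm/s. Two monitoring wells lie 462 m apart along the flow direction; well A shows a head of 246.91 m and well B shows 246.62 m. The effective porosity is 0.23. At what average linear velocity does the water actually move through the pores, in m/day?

Convert K: 0.216 cm/s × 864 = 186.6 m/day.
Hydraulic gradient i = (246.91 − 246.62) / 462 = 0.29 / 462 = 0.0006277.
Darcy flux q = K · i = 186.6 × 0.0006277 = 0.1171 m/day.
Seepage velocity v = q / n_e = 0.1171 / 0.23 = 0.5093 m/day.

0.509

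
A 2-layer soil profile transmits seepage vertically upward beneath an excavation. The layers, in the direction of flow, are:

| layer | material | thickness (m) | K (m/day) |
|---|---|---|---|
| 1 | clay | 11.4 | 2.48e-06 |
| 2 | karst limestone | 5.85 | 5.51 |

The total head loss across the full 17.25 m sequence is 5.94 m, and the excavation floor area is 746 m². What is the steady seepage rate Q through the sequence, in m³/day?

0.000964

Flow is perpendicular to layering, so the layers act in series and the equivalent K is the thickness-weighted harmonic mean.
Total thickness L = 11.4 + 5.85 = 17.25 m.
Σ(b_i/K_i) = 11.4/2.48e-06 + 5.85/5.51 = 4.597e+06 d.
K_eq = L / Σ(b_i/K_i) = 17.25 / 4.597e+06 = 3.753e-06 m/day.
Q = K_eq · A · (Δh/L) = 3.753e-06 × 746 × (5.94/17.25) = 0.0009640 m³/day.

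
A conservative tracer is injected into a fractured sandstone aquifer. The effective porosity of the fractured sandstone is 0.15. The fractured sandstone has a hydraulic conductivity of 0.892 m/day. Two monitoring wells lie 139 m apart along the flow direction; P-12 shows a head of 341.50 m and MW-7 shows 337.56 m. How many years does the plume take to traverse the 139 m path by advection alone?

Hydraulic gradient i = (341.50 − 337.56) / 139 = 3.94 / 139 = 0.02835.
Darcy flux q = K · i = 0.8920 × 0.02835 = 0.02528 m/day.
Seepage velocity v = q / n_e = 0.02528 / 0.15 = 0.1686 m/day.
Travel time t = L / v = 139 / 0.1686 = 824.6 days = 2.258 years.

2.26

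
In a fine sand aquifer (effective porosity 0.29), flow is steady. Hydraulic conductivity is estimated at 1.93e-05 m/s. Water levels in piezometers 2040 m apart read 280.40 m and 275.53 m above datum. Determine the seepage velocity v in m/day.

0.0137

Convert K: 1.93e-05 m/s × 86400 = 1.668 m/day.
Hydraulic gradient i = (280.40 − 275.53) / 2040 = 4.87 / 2040 = 0.002387.
Darcy flux q = K · i = 1.668 × 0.002387 = 0.003981 m/day.
Seepage velocity v = q / n_e = 0.003981 / 0.29 = 0.01373 m/day.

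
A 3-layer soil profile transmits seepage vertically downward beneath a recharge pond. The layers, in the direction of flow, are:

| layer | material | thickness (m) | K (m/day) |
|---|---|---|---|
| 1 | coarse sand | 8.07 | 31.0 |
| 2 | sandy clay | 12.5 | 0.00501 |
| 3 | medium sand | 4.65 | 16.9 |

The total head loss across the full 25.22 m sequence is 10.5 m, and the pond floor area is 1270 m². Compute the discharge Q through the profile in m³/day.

Flow is perpendicular to layering, so the layers act in series and the equivalent K is the thickness-weighted harmonic mean.
Total thickness L = 8.07 + 12.5 + 4.65 = 25.22 m.
Σ(b_i/K_i) = 8.07/31.0 + 12.5/0.00501 + 4.65/16.9 = 2496 d.
K_eq = L / Σ(b_i/K_i) = 25.22 / 2496 = 0.01011 m/day.
Q = K_eq · A · (Δh/L) = 0.01011 × 1270 × (10.5/25.22) = 5.344 m³/day.

5.34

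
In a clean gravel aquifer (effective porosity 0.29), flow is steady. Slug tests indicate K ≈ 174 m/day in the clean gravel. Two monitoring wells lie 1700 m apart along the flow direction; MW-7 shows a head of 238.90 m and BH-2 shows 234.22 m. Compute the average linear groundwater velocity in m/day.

1.65

Hydraulic gradient i = (238.90 − 234.22) / 1700 = 4.68 / 1700 = 0.002753.
Darcy flux q = K · i = 174.0 × 0.002753 = 0.4790 m/day.
Seepage velocity v = q / n_e = 0.4790 / 0.29 = 1.652 m/day.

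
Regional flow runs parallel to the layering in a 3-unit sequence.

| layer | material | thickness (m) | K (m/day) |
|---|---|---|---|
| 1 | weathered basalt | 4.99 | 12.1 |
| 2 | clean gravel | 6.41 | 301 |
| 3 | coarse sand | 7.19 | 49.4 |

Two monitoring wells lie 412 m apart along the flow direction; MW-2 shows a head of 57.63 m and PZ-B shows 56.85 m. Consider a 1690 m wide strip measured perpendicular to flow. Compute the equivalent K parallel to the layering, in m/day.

126

Flow is parallel to layering, so each bed carries its own Darcy discharge and the transmissivities add.
Σ(K_i·b_i) = 12.1×4.99 + 301×6.41 + 49.4×7.19 = 2345 m²/day.
Total thickness b = 18.59 m, so K_eq = Σ(K_i·b_i)/b = 126.1 m/day.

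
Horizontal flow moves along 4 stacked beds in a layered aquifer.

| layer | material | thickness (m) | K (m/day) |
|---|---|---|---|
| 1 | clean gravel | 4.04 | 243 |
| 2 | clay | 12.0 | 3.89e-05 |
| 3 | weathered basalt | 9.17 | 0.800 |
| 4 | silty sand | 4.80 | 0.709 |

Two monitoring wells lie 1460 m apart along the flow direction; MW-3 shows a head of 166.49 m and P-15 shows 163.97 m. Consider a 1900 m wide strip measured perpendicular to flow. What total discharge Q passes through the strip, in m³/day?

3250

Flow is parallel to layering, so each bed carries its own Darcy discharge and the transmissivities add.
Σ(K_i·b_i) = 243×4.04 + 3.89e-05×12.0 + 0.800×9.17 + 0.709×4.80 = 992.5 m²/day.
Hydraulic gradient i = (166.49 − 163.97) / 1460 = 2.52 / 1460 = 0.001726.
Q = Σ(K_i·b_i) · W · i = 992.5 × 1900 × 0.001726 = 3255 m³/day.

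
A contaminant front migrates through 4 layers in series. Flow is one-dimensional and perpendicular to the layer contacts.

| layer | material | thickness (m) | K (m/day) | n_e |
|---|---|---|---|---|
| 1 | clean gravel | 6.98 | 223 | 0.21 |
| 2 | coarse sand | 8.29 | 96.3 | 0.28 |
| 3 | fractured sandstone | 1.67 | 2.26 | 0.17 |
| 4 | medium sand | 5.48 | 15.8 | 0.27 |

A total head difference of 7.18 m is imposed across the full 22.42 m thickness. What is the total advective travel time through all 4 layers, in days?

With flow normal to the layers, continuity requires the same specific discharge q through every layer.
Σ(b_i/K_i) = 6.98/223 + 8.29/96.3 + 1.67/2.26 + 5.48/15.8 = 1.203 d.
q = Δh / Σ(b_i/K_i) = 7.18 / 1.203 = 5.968 m/day.
In each layer the seepage velocity is v_i = q/n_i, so the layer transit time is t_i = b_i·n_i / q:
  layer 1 (clean gravel): t_1 = 6.98 × 0.21 / 5.968 = 0.2456 d
  layer 2 (coarse sand): t_2 = 8.29 × 0.28 / 5.968 = 0.3890 d
  layer 3 (fractured sandstone): t_3 = 1.67 × 0.17 / 5.968 = 0.04757 d
  layer 4 (medium sand): t_4 = 5.48 × 0.27 / 5.968 = 0.2479 d
Total t = Σ t_i = 0.9301 days.

0.930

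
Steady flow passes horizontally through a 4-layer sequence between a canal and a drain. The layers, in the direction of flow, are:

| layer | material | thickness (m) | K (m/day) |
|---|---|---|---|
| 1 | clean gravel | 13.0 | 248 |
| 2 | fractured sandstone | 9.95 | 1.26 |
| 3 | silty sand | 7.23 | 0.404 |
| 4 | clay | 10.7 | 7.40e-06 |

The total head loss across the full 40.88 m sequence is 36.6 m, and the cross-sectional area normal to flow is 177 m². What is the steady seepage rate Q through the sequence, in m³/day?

Flow is perpendicular to layering, so the layers act in series and the equivalent K is the thickness-weighted harmonic mean.
Total thickness L = 13.0 + 9.95 + 7.23 + 10.7 = 40.88 m.
Σ(b_i/K_i) = 13.0/248 + 9.95/1.26 + 7.23/0.404 + 10.7/7.40e-06 = 1.446e+06 d.
K_eq = L / Σ(b_i/K_i) = 40.88 / 1.446e+06 = 2.827e-05 m/day.
Q = K_eq · A · (Δh/L) = 2.827e-05 × 177 × (36.6/40.88) = 0.004480 m³/day.

0.00448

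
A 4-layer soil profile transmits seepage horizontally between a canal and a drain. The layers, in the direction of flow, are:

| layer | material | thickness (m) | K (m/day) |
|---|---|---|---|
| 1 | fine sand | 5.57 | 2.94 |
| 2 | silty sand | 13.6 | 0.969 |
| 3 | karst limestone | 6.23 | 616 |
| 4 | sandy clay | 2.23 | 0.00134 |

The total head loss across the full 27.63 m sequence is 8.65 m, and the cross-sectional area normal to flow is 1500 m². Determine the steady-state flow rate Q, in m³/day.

7.72

Flow is perpendicular to layering, so the layers act in series and the equivalent K is the thickness-weighted harmonic mean.
Total thickness L = 5.57 + 13.6 + 6.23 + 2.23 = 27.63 m.
Σ(b_i/K_i) = 5.57/2.94 + 13.6/0.969 + 6.23/616 + 2.23/0.00134 = 1680 d.
K_eq = L / Σ(b_i/K_i) = 27.63 / 1680 = 0.01645 m/day.
Q = K_eq · A · (Δh/L) = 0.01645 × 1500 × (8.65/27.63) = 7.723 m³/day.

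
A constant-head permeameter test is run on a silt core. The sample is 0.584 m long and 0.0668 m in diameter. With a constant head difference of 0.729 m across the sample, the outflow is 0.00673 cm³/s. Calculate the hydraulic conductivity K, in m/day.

Cross-sectional area A = π·(d/2)² = π × (0.0668/2)² = 0.003505 m².
Convert discharge: 0.00673 cm³/s = 6.730e-09 m³/s.
Darcy's law rearranged: K = Q·L / (A·Δh) = 6.730e-09 × 0.584 / (0.003505 × 0.729) = 1.538e-06 m/s = 0.1329 m/day.

0.133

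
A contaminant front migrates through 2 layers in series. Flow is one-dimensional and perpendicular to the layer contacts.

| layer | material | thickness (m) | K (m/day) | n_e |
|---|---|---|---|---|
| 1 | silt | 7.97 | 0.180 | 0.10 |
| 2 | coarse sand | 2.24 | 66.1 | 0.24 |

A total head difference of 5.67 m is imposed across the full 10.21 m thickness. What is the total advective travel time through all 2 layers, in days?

With flow normal to the layers, continuity requires the same specific discharge q through every layer.
Σ(b_i/K_i) = 7.97/0.180 + 2.24/66.1 = 44.31 d.
q = Δh / Σ(b_i/K_i) = 5.67 / 44.31 = 0.1280 m/day.
In each layer the seepage velocity is v_i = q/n_i, so the layer transit time is t_i = b_i·n_i / q:
  layer 1 (silt): t_1 = 7.97 × 0.10 / 0.1280 = 6.229 d
  layer 2 (coarse sand): t_2 = 2.24 × 0.24 / 0.1280 = 4.201 d
Total t = Σ t_i = 10.43 days.

10.4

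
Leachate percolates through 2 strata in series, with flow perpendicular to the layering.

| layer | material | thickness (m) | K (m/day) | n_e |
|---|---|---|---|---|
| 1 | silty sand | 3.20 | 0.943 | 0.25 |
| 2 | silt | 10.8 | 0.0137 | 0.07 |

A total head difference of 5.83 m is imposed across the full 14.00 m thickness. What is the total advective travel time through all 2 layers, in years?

With flow normal to the layers, continuity requires the same specific discharge q through every layer.
Σ(b_i/K_i) = 3.20/0.943 + 10.8/0.0137 = 791.7 d.
q = Δh / Σ(b_i/K_i) = 5.83 / 791.7 = 0.007364 m/day.
In each layer the seepage velocity is v_i = q/n_i, so the layer transit time is t_i = b_i·n_i / q:
  layer 1 (silty sand): t_1 = 3.20 × 0.25 / 0.007364 = 108.6 d
  layer 2 (silt): t_2 = 10.8 × 0.07 / 0.007364 = 102.7 d
Total t = Σ t_i = 211.3 days = 0.5785 years.

0.579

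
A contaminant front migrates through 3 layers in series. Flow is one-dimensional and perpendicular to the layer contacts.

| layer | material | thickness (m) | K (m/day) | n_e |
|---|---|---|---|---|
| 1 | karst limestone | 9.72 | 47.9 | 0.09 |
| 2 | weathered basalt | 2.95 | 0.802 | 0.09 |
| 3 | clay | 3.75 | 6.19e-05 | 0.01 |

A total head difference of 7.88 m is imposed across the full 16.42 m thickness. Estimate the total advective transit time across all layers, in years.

24.8

With flow normal to the layers, continuity requires the same specific discharge q through every layer.
Σ(b_i/K_i) = 9.72/47.9 + 2.95/0.802 + 3.75/6.19e-05 = 60585 d.
q = Δh / Σ(b_i/K_i) = 7.88 / 60585 = 0.0001301 m/day.
In each layer the seepage velocity is v_i = q/n_i, so the layer transit time is t_i = b_i·n_i / q:
  layer 1 (karst limestone): t_1 = 9.72 × 0.09 / 0.0001301 = 6726 d
  layer 2 (weathered basalt): t_2 = 2.95 × 0.09 / 0.0001301 = 2041 d
  layer 3 (clay): t_3 = 3.75 × 0.01 / 0.0001301 = 288.3 d
Total t = Σ t_i = 9056 days = 24.79 years.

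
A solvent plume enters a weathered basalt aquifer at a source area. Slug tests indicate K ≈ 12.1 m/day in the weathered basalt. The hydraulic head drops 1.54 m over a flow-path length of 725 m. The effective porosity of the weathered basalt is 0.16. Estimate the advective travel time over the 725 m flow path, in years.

12.4

Hydraulic gradient i = Δh / L = 1.54 / 725 = 0.002124.
Darcy flux q = K · i = 12.10 × 0.002124 = 0.02570 m/day.
Seepage velocity v = q / n_e = 0.02570 / 0.16 = 0.1606 m/day.
Travel time t = L / v = 725 / 0.1606 = 4513 days = 12.36 years.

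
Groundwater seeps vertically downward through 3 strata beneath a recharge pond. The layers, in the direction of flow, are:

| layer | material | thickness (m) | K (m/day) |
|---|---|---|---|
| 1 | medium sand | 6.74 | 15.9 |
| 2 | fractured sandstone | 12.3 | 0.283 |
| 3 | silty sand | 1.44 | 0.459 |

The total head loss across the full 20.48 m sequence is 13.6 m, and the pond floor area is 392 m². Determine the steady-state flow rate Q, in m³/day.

113

Flow is perpendicular to layering, so the layers act in series and the equivalent K is the thickness-weighted harmonic mean.
Total thickness L = 6.74 + 12.3 + 1.44 = 20.48 m.
Σ(b_i/K_i) = 6.74/15.9 + 12.3/0.283 + 1.44/0.459 = 47.02 d.
K_eq = L / Σ(b_i/K_i) = 20.48 / 47.02 = 0.4355 m/day.
Q = K_eq · A · (Δh/L) = 0.4355 × 392 × (13.6/20.48) = 113.4 m³/day.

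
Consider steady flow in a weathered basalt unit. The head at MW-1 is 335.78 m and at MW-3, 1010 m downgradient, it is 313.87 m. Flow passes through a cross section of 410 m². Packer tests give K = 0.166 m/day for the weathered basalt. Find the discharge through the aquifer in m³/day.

Hydraulic gradient i = (335.78 − 313.87) / 1010 = 21.91 / 1010 = 0.02169.
Darcy's law: Q = K · A · i = 0.1660 × 410.0 × 0.02169 = 1.476 m³/day.

1.48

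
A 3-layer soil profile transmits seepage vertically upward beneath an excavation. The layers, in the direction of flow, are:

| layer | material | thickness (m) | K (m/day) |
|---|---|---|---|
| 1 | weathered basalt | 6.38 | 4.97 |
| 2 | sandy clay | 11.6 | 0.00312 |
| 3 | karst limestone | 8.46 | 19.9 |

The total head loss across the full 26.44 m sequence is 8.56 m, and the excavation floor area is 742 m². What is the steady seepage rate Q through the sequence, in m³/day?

1.71

Flow is perpendicular to layering, so the layers act in series and the equivalent K is the thickness-weighted harmonic mean.
Total thickness L = 6.38 + 11.6 + 8.46 = 26.44 m.
Σ(b_i/K_i) = 6.38/4.97 + 11.6/0.00312 + 8.46/19.9 = 3720 d.
K_eq = L / Σ(b_i/K_i) = 26.44 / 3720 = 0.007108 m/day.
Q = K_eq · A · (Δh/L) = 0.007108 × 742 × (8.56/26.44) = 1.708 m³/day.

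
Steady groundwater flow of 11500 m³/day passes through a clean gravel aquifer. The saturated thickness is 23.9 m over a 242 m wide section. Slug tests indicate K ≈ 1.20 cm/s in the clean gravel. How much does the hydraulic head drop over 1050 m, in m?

2.01

Convert K: 1.20 cm/s × 864 = 1037 m/day.
Cross-sectional area A = 242 × 23.9 = 5784 m².
From Q = K·A·i, i = Q / (K·A) = 11500 / (1037 × 5784) = 0.001918.
Head loss Δh = i · L = 0.001918 × 1050 = 2.014 m.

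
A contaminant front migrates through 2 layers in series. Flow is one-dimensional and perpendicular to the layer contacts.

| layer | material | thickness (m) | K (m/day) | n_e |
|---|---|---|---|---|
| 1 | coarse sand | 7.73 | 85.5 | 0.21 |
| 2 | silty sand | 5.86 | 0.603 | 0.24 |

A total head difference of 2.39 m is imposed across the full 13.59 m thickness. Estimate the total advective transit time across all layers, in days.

With flow normal to the layers, continuity requires the same specific discharge q through every layer.
Σ(b_i/K_i) = 7.73/85.5 + 5.86/0.603 = 9.808 d.
q = Δh / Σ(b_i/K_i) = 2.39 / 9.808 = 0.2437 m/day.
In each layer the seepage velocity is v_i = q/n_i, so the layer transit time is t_i = b_i·n_i / q:
  layer 1 (coarse sand): t_1 = 7.73 × 0.21 / 0.2437 = 6.662 d
  layer 2 (silty sand): t_2 = 5.86 × 0.24 / 0.2437 = 5.772 d
Total t = Σ t_i = 12.43 days.

12.4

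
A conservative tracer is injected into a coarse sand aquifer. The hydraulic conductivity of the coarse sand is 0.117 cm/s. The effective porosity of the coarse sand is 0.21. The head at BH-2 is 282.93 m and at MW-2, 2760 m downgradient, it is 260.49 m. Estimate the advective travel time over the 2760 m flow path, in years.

Convert K: 0.117 cm/s × 864 = 101.1 m/day.
Hydraulic gradient i = (282.93 − 260.49) / 2760 = 22.44 / 2760 = 0.008130.
Darcy flux q = K · i = 101.1 × 0.008130 = 0.8219 m/day.
Seepage velocity v = q / n_e = 0.8219 / 0.21 = 3.914 m/day.
Travel time t = L / v = 2760 / 3.914 = 705.2 days = 1.931 years.

1.93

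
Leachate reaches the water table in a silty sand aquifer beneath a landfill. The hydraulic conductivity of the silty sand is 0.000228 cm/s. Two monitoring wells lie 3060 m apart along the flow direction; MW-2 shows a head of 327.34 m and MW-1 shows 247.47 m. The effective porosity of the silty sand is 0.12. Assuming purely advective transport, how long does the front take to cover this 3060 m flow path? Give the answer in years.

Convert K: 0.000228 cm/s × 864 = 0.1970 m/day.
Hydraulic gradient i = (327.34 − 247.47) / 3060 = 79.87 / 3060 = 0.02610.
Darcy flux q = K · i = 0.1970 × 0.02610 = 0.005142 m/day.
Seepage velocity v = q / n_e = 0.005142 / 0.12 = 0.04285 m/day.
Travel time t = L / v = 3060 / 0.04285 = 71415 days = 195.5 years.

196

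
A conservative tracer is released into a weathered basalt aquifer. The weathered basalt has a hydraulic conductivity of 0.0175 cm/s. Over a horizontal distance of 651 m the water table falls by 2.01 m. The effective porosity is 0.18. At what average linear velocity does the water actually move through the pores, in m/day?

Convert K: 0.0175 cm/s × 864 = 15.12 m/day.
Hydraulic gradient i = Δh / L = 2.01 / 651 = 0.003088.
Darcy flux q = K · i = 15.12 × 0.003088 = 0.04668 m/day.
Seepage velocity v = q / n_e = 0.04668 / 0.18 = 0.2594 m/day.

0.259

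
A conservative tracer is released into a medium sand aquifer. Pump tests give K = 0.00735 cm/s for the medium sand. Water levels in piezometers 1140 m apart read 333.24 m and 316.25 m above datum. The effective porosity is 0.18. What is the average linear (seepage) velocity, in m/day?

0.526

Convert K: 0.00735 cm/s × 864 = 6.350 m/day.
Hydraulic gradient i = (333.24 − 316.25) / 1140 = 16.99 / 1140 = 0.01490.
Darcy flux q = K · i = 6.350 × 0.01490 = 0.09464 m/day.
Seepage velocity v = q / n_e = 0.09464 / 0.18 = 0.5258 m/day.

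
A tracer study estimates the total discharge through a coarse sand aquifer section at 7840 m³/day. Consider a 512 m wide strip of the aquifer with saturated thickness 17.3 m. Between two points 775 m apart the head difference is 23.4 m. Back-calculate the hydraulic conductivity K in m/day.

29.3

Cross-sectional area A = 512 × 17.3 = 8858 m².
Hydraulic gradient i = Δh / L = 23.4 / 775 = 0.03019.
From Q = K·A·i, K = Q / (A·i) = 7840 / (8858 × 0.03019) = 29.31 m/day.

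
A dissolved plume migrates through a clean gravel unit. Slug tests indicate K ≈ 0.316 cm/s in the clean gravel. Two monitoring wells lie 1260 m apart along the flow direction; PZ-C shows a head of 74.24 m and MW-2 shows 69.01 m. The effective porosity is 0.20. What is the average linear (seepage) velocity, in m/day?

5.67

Convert K: 0.316 cm/s × 864 = 273.0 m/day.
Hydraulic gradient i = (74.24 − 69.01) / 1260 = 5.23 / 1260 = 0.004151.
Darcy flux q = K · i = 273.0 × 0.004151 = 1.133 m/day.
Seepage velocity v = q / n_e = 1.133 / 0.20 = 5.666 m/day.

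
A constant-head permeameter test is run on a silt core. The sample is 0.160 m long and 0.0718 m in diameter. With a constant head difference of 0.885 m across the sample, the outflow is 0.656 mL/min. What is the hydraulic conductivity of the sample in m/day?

Cross-sectional area A = π·(d/2)² = π × (0.0718/2)² = 0.004049 m².
Convert discharge: 0.656 mL/min = 1.093e-08 m³/s.
Darcy's law rearranged: K = Q·L / (A·Δh) = 1.093e-08 × 0.160 / (0.004049 × 0.885) = 4.882e-07 m/s = 0.04218 m/day.

0.0422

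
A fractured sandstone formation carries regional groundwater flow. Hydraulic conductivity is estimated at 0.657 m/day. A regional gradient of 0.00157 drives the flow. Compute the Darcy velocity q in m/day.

Hydraulic gradient i = 0.00157.
Specific discharge q = K · i = 0.6570 × 0.001570 = 0.001031 m/day.

0.00103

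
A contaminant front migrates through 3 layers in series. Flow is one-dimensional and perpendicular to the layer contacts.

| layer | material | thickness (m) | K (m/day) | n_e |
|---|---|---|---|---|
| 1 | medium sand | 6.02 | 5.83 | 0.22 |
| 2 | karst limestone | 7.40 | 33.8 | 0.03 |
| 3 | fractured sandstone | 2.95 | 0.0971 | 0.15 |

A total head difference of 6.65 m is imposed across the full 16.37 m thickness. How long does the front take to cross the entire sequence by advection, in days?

With flow normal to the layers, continuity requires the same specific discharge q through every layer.
Σ(b_i/K_i) = 6.02/5.83 + 7.40/33.8 + 2.95/0.0971 = 31.63 d.
q = Δh / Σ(b_i/K_i) = 6.65 / 31.63 = 0.2102 m/day.
In each layer the seepage velocity is v_i = q/n_i, so the layer transit time is t_i = b_i·n_i / q:
  layer 1 (medium sand): t_1 = 6.02 × 0.22 / 0.2102 = 6.300 d
  layer 2 (karst limestone): t_2 = 7.40 × 0.03 / 0.2102 = 1.056 d
  layer 3 (fractured sandstone): t_3 = 2.95 × 0.15 / 0.2102 = 2.105 d
Total t = Σ t_i = 9.461 days.

9.46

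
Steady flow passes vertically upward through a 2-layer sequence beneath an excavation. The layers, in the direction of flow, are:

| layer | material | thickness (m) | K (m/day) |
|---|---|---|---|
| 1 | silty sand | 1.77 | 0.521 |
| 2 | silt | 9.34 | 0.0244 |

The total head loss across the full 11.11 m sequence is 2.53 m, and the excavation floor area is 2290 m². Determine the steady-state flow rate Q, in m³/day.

Flow is perpendicular to layering, so the layers act in series and the equivalent K is the thickness-weighted harmonic mean.
Total thickness L = 1.77 + 9.34 = 11.11 m.
Σ(b_i/K_i) = 1.77/0.521 + 9.34/0.0244 = 386.2 d.
K_eq = L / Σ(b_i/K_i) = 11.11 / 386.2 = 0.02877 m/day.
Q = K_eq · A · (Δh/L) = 0.02877 × 2290 × (2.53/11.11) = 15.00 m³/day.

15.0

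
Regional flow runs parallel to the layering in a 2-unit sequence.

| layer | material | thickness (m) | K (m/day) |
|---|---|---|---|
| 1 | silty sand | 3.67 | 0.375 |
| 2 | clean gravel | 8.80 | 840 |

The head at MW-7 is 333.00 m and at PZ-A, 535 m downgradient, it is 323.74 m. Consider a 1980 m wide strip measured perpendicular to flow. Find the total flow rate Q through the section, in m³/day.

253000

Flow is parallel to layering, so each bed carries its own Darcy discharge and the transmissivities add.
Σ(K_i·b_i) = 0.375×3.67 + 840×8.80 = 7393 m²/day.
Hydraulic gradient i = (333.00 − 323.74) / 535 = 9.26 / 535 = 0.01731.
Q = Σ(K_i·b_i) · W · i = 7393 × 1980 × 0.01731 = 2.534e+05 m³/day.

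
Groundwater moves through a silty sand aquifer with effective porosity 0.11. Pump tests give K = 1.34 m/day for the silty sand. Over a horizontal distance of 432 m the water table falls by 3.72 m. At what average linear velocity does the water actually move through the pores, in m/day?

0.105

Hydraulic gradient i = Δh / L = 3.72 / 432 = 0.008611.
Darcy flux q = K · i = 1.340 × 0.008611 = 0.01154 m/day.
Seepage velocity v = q / n_e = 0.01154 / 0.11 = 0.1049 m/day.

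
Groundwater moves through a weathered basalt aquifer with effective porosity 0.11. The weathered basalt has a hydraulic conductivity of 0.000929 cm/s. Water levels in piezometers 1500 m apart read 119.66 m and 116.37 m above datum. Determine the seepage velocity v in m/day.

0.0160

Convert K: 0.000929 cm/s × 864 = 0.8027 m/day.
Hydraulic gradient i = (119.66 − 116.37) / 1500 = 3.29 / 1500 = 0.002193.
Darcy flux q = K · i = 0.8027 × 0.002193 = 0.001760 m/day.
Seepage velocity v = q / n_e = 0.001760 / 0.11 = 0.01600 m/day.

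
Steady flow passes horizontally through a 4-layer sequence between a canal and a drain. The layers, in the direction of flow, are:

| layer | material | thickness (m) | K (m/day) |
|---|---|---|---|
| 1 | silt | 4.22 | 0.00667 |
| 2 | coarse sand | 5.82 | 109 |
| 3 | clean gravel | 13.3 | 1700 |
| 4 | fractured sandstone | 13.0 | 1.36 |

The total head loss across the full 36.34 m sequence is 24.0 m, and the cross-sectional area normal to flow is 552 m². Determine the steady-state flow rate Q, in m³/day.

Flow is perpendicular to layering, so the layers act in series and the equivalent K is the thickness-weighted harmonic mean.
Total thickness L = 4.22 + 5.82 + 13.3 + 13.0 = 36.34 m.
Σ(b_i/K_i) = 4.22/0.00667 + 5.82/109 + 13.3/1700 + 13.0/1.36 = 642.3 d.
K_eq = L / Σ(b_i/K_i) = 36.34 / 642.3 = 0.05658 m/day.
Q = K_eq · A · (Δh/L) = 0.05658 × 552 × (24.0/36.34) = 20.63 m³/day.

20.6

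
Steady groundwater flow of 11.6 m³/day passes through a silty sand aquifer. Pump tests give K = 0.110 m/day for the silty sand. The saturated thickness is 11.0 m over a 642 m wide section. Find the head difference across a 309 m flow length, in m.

4.61

Cross-sectional area A = 642 × 11.0 = 7062 m².
From Q = K·A·i, i = Q / (K·A) = 11.6 / (0.1100 × 7062) = 0.01493.
Head loss Δh = i · L = 0.01493 × 309 = 4.614 m.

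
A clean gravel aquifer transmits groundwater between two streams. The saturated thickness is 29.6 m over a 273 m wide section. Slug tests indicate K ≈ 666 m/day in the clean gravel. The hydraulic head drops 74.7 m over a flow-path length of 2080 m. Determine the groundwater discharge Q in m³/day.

Cross-sectional area A = 273 × 29.6 = 8081 m².
Hydraulic gradient i = Δh / L = 74.7 / 2080 = 0.03591.
Darcy's law: Q = K · A · i = 666.0 × 8081 × 0.03591 = 1.933e+05 m³/day.

193000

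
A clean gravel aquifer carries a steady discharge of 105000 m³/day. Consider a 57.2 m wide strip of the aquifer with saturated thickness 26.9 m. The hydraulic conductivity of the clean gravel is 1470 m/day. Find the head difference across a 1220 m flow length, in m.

Cross-sectional area A = 57.2 × 26.9 = 1539 m².
From Q = K·A·i, i = Q / (K·A) = 105000 / (1470 × 1539) = 0.04642.
Head loss Δh = i · L = 0.04642 × 1220 = 56.63 m.

56.6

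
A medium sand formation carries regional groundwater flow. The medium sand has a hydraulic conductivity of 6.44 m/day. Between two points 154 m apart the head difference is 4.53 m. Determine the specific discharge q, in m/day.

0.189

Hydraulic gradient i = Δh / L = 4.53 / 154 = 0.02942.
Specific discharge q = K · i = 6.440 × 0.02942 = 0.1894 m/day.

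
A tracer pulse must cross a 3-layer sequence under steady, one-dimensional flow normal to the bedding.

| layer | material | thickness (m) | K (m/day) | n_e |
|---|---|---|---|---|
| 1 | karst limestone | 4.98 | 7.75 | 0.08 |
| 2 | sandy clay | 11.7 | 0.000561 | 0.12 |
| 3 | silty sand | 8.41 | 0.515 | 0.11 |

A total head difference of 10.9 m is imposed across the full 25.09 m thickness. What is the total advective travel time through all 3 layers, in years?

14.3

With flow normal to the layers, continuity requires the same specific discharge q through every layer.
Σ(b_i/K_i) = 4.98/7.75 + 11.7/0.000561 + 8.41/0.515 = 20873 d.
q = Δh / Σ(b_i/K_i) = 10.9 / 20873 = 0.0005222 m/day.
In each layer the seepage velocity is v_i = q/n_i, so the layer transit time is t_i = b_i·n_i / q:
  layer 1 (karst limestone): t_1 = 4.98 × 0.08 / 0.0005222 = 762.9 d
  layer 2 (sandy clay): t_2 = 11.7 × 0.12 / 0.0005222 = 2689 d
  layer 3 (silty sand): t_3 = 8.41 × 0.11 / 0.0005222 = 1771 d
Total t = Σ t_i = 5223 days = 14.30 years.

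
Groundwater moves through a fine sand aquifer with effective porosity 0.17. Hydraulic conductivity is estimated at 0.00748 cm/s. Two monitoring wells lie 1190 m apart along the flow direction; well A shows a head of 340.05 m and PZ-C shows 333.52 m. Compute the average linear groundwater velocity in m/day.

0.209

Convert K: 0.00748 cm/s × 864 = 6.463 m/day.
Hydraulic gradient i = (340.05 − 333.52) / 1190 = 6.53 / 1190 = 0.005487.
Darcy flux q = K · i = 6.463 × 0.005487 = 0.03546 m/day.
Seepage velocity v = q / n_e = 0.03546 / 0.17 = 0.2086 m/day.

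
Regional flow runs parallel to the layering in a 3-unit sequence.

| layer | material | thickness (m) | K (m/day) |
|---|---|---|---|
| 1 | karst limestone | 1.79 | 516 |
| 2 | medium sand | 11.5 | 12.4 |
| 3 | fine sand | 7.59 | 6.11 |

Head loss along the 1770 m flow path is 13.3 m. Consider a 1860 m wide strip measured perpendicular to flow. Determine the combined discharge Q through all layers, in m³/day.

15600

Flow is parallel to layering, so each bed carries its own Darcy discharge and the transmissivities add.
Σ(K_i·b_i) = 516×1.79 + 12.4×11.5 + 6.11×7.59 = 1113 m²/day.
Hydraulic gradient i = Δh / L = 13.3 / 1770 = 0.007514.
Q = Σ(K_i·b_i) · W · i = 1113 × 1860 × 0.007514 = 15550 m³/day.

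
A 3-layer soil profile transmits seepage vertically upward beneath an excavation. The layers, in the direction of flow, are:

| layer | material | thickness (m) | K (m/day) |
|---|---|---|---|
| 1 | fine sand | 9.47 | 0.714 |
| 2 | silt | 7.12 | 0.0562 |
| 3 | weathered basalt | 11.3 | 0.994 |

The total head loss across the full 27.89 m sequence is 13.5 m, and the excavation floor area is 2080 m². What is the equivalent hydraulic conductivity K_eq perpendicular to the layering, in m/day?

0.184

Flow is perpendicular to layering, so the layers act in series and the equivalent K is the thickness-weighted harmonic mean.
Total thickness L = 9.47 + 7.12 + 11.3 = 27.89 m.
Σ(b_i/K_i) = 9.47/0.714 + 7.12/0.0562 + 11.3/0.994 = 151.3 d.
K_eq = L / Σ(b_i/K_i) = 27.89 / 151.3 = 0.1843 m/day.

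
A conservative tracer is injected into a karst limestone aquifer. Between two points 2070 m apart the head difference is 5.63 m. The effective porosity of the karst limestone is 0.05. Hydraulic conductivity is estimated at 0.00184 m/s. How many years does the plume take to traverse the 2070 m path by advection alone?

0.655

Convert K: 0.00184 m/s × 86400 = 159.0 m/day.
Hydraulic gradient i = Δh / L = 5.63 / 2070 = 0.002720.
Darcy flux q = K · i = 159.0 × 0.002720 = 0.4324 m/day.
Seepage velocity v = q / n_e = 0.4324 / 0.05 = 8.648 m/day.
Travel time t = L / v = 2070 / 8.648 = 239.4 days = 0.6554 years.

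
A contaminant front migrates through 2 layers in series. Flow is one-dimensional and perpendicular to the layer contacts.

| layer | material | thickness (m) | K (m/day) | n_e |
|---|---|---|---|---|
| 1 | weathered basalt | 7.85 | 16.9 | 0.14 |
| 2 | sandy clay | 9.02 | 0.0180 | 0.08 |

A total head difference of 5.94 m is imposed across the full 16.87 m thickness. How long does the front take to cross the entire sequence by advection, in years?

0.421

With flow normal to the layers, continuity requires the same specific discharge q through every layer.
Σ(b_i/K_i) = 7.85/16.9 + 9.02/0.0180 = 501.6 d.
q = Δh / Σ(b_i/K_i) = 5.94 / 501.6 = 0.01184 m/day.
In each layer the seepage velocity is v_i = q/n_i, so the layer transit time is t_i = b_i·n_i / q:
  layer 1 (weathered basalt): t_1 = 7.85 × 0.14 / 0.01184 = 92.80 d
  layer 2 (sandy clay): t_2 = 9.02 × 0.08 / 0.01184 = 60.93 d
Total t = Σ t_i = 153.7 days = 0.4209 years.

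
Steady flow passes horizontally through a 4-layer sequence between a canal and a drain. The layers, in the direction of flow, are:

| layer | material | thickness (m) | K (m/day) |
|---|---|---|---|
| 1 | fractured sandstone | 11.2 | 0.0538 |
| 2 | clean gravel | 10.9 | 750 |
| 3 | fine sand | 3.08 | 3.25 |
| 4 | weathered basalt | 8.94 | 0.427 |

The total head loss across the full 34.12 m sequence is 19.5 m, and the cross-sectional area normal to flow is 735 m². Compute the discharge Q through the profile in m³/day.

Flow is perpendicular to layering, so the layers act in series and the equivalent K is the thickness-weighted harmonic mean.
Total thickness L = 11.2 + 10.9 + 3.08 + 8.94 = 34.12 m.
Σ(b_i/K_i) = 11.2/0.0538 + 10.9/750 + 3.08/3.25 + 8.94/0.427 = 230.1 d.
K_eq = L / Σ(b_i/K_i) = 34.12 / 230.1 = 0.1483 m/day.
Q = K_eq · A · (Δh/L) = 0.1483 × 735 × (19.5/34.12) = 62.29 m³/day.

62.3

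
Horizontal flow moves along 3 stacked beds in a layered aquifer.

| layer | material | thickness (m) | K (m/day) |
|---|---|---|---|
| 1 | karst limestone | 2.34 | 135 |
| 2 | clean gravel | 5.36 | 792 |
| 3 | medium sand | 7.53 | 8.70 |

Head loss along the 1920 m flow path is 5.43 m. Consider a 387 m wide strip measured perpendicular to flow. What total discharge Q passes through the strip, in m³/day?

5060

Flow is parallel to layering, so each bed carries its own Darcy discharge and the transmissivities add.
Σ(K_i·b_i) = 135×2.34 + 792×5.36 + 8.70×7.53 = 4627 m²/day.
Hydraulic gradient i = Δh / L = 5.43 / 1920 = 0.002828.
Q = Σ(K_i·b_i) · W · i = 4627 × 387 × 0.002828 = 5064 m³/day.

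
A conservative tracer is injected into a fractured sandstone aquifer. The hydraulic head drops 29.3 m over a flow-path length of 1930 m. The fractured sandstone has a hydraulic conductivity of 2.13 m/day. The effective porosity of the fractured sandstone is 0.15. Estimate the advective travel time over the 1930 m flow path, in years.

Hydraulic gradient i = Δh / L = 29.3 / 1930 = 0.01518.
Darcy flux q = K · i = 2.130 × 0.01518 = 0.03234 m/day.
Seepage velocity v = q / n_e = 0.03234 / 0.15 = 0.2156 m/day.
Travel time t = L / v = 1930 / 0.2156 = 8953 days = 24.51 years.

24.5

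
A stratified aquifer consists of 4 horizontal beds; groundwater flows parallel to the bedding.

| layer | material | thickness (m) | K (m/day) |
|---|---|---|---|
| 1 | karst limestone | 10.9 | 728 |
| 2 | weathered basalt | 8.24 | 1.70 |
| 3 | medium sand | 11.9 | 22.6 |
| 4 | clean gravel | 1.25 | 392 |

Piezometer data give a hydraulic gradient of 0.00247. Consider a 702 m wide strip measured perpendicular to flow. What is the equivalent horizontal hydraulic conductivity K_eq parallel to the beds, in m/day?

270

Flow is parallel to layering, so each bed carries its own Darcy discharge and the transmissivities add.
Σ(K_i·b_i) = 728×10.9 + 1.70×8.24 + 22.6×11.9 + 392×1.25 = 8708 m²/day.
Total thickness b = 32.29 m, so K_eq = Σ(K_i·b_i)/b = 269.7 m/day.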